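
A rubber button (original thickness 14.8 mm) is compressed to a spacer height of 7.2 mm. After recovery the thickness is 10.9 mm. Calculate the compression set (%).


CS = (t0 - recovered) / (t0 - ts) * 100
= (14.8 - 10.9) / (14.8 - 7.2) * 100
= 3.9 / 7.6 * 100
= 51.3%

51.3%


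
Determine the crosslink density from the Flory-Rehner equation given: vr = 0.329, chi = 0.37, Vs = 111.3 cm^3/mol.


ln(1 - vr) = ln(1 - 0.329) = -0.3990
Numerator = -((-0.3990) + 0.329 + 0.37 * 0.329^2) = 0.0299
Denominator = 111.3 * (0.329^(1/3) - 0.329/2) = 58.5264
nu = 0.0299 / 58.5264 = 5.1151e-04 mol/cm^3

5.1151e-04 mol/cm^3


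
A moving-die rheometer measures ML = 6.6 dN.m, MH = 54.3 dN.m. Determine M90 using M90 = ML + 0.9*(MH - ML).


M90 = ML + 0.9 * (MH - ML)
M90 = 6.6 + 0.9 * (54.3 - 6.6)
M90 = 6.6 + 0.9 * 47.7
M90 = 49.53 dN.m

49.53 dN.m


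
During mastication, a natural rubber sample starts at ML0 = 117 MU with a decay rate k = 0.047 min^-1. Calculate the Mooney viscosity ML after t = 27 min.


ML = ML0 * exp(-k * t)
ML = 117 * exp(-0.047 * 27)
ML = 117 * 0.2811
ML = 32.89 MU

32.89 MU


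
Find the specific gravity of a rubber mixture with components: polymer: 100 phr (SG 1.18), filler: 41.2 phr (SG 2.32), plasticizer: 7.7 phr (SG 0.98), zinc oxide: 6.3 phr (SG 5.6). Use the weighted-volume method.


Sum of weights = 155.2
Volume contributions:
  polymer: 100/1.18 = 84.7458
  filler: 41.2/2.32 = 17.7586
  plasticizer: 7.7/0.98 = 7.8571
  zinc oxide: 6.3/5.6 = 1.1250
Sum of volumes = 111.4865
SG = 155.2 / 111.4865 = 1.392

SG = 1.392


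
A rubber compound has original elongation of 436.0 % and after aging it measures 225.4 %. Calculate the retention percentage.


Retention = aged / original * 100
= 225.4 / 436.0 * 100
= 51.7%

51.7%


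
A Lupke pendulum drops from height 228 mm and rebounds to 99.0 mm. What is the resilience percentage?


Resilience = h_rebound / h_drop * 100
= 99.0 / 228 * 100
= 43.4%

43.4%


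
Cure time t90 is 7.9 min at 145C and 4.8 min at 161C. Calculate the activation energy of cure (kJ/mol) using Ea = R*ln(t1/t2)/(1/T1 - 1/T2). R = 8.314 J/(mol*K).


T1 = 418.15 K, T2 = 434.15 K
1/T1 - 1/T2 = 8.8135e-05
ln(t1/t2) = ln(7.9/4.8) = 0.4982
Ea = 8.314 * 0.4982 / 8.8135e-05 = 47000.9351 J/mol
Ea = 47.0 kJ/mol

47.0 kJ/mol


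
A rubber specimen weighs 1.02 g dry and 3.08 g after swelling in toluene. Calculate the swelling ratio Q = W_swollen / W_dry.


Q = W_swollen / W_dry
Q = 3.08 / 1.02
Q = 3.02

Q = 3.02


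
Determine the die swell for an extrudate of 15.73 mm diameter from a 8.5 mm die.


Die swell ratio = D_extrudate / D_die
= 15.73 / 8.5
= 1.851

Die swell = 1.851


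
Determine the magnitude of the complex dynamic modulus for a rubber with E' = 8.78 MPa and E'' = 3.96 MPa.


|E*| = sqrt(E'^2 + E''^2)
= sqrt(8.78^2 + 3.96^2)
= sqrt(77.0884 + 15.6816)
= 9.632 MPa

9.632 MPa


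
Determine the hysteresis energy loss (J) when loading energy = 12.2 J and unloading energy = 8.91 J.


Hysteresis loss = loading - unloading
= 12.2 - 8.91
= 3.29 J

3.29 J


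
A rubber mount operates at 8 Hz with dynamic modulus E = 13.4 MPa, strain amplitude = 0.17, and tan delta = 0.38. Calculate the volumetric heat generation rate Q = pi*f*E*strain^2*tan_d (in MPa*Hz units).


Q = pi * f * E * strain^2 * tan_d
= pi * 8 * 13.4 * 0.17^2 * 0.38
= pi * 8 * 13.4 * 0.0289 * 0.38
= 3.6985

Q = 3.6985


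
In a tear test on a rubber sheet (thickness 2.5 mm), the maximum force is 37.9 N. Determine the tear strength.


Tear strength = force / thickness
= 37.9 / 2.5
= 15.16 N/mm

15.16 N/mm


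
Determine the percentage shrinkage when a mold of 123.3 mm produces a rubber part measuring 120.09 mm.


Shrinkage = (mold - part) / mold * 100
= (123.3 - 120.09) / 123.3 * 100
= 3.21 / 123.3 * 100
= 2.6%

2.6%


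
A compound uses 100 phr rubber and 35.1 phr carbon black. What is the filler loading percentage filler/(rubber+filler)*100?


Filler % = filler / (rubber + filler) * 100
= 35.1 / (100 + 35.1) * 100
= 35.1 / 135.1 * 100
= 25.98%

25.98%


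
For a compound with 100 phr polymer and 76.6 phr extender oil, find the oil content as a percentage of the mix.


Oil % = oil / (100 + oil) * 100
= 76.6 / (100 + 76.6) * 100
= 76.6 / 176.6 * 100
= 43.37%

43.37%


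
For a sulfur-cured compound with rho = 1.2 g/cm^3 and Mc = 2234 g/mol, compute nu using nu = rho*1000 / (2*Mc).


nu = rho * 1000 / (2 * Mc)
nu = 1.2 * 1000 / (2 * 2234)
nu = 1200.0 / 4468
nu = 0.2686 mol/L

0.2686 mol/L


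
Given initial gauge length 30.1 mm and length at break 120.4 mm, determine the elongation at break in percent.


Elongation = (Lf - L0) / L0 * 100
= (120.4 - 30.1) / 30.1 * 100
= 90.3 / 30.1 * 100
= 300.0%

300.0%


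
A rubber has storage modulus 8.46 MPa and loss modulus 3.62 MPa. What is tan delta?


tan delta = E'' / E'
= 3.62 / 8.46
= 0.4279

tan delta = 0.4279


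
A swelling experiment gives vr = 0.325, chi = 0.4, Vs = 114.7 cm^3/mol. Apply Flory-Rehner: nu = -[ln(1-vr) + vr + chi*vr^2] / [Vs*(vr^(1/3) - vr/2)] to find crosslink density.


ln(1 - vr) = ln(1 - 0.325) = -0.3930
Numerator = -((-0.3930) + 0.325 + 0.4 * 0.325^2) = 0.0258
Denominator = 114.7 * (0.325^(1/3) - 0.325/2) = 60.2214
nu = 0.0258 / 60.2214 = 4.2830e-04 mol/cm^3

4.2830e-04 mol/cm^3


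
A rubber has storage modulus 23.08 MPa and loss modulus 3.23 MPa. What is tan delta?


tan delta = E'' / E'
= 3.23 / 23.08
= 0.1399

tan delta = 0.1399


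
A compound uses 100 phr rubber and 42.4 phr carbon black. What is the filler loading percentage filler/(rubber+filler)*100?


Filler % = filler / (rubber + filler) * 100
= 42.4 / (100 + 42.4) * 100
= 42.4 / 142.4 * 100
= 29.78%

29.78%


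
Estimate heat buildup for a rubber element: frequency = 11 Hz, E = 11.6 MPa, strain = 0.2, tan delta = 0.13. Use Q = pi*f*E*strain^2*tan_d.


Q = pi * f * E * strain^2 * tan_d
= pi * 11 * 11.6 * 0.2^2 * 0.13
= pi * 11 * 11.6 * 0.0400 * 0.13
= 2.0845

Q = 2.0845


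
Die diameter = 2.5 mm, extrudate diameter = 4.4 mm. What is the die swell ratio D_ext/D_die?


Die swell ratio = D_extrudate / D_die
= 4.4 / 2.5
= 1.76

Die swell = 1.76


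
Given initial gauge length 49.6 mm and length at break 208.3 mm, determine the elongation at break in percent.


Elongation = (Lf - L0) / L0 * 100
= (208.3 - 49.6) / 49.6 * 100
= 158.7 / 49.6 * 100
= 320.0%

320.0%


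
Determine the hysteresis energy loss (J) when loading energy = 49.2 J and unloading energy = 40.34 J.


Hysteresis loss = loading - unloading
= 49.2 - 40.34
= 8.86 J

8.86 J


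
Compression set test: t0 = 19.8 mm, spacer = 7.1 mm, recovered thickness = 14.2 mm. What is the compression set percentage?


CS = (t0 - recovered) / (t0 - ts) * 100
= (19.8 - 14.2) / (19.8 - 7.1) * 100
= 5.6 / 12.7 * 100
= 44.1%

44.1%


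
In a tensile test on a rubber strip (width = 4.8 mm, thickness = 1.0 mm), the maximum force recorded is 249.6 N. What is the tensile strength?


Area = width * thickness = 4.8 * 1.0 = 4.8 mm^2
TS = force / area = 249.6 / 4.8 = 52.0 MPa

52.0 MPa


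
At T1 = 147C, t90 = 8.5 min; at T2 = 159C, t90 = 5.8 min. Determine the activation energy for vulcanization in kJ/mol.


T1 = 420.15 K, T2 = 432.15 K
1/T1 - 1/T2 = 6.6091e-05
ln(t1/t2) = ln(8.5/5.8) = 0.3822
Ea = 8.314 * 0.3822 / 6.6091e-05 = 48080.3601 J/mol
Ea = 48.08 kJ/mol

48.08 kJ/mol


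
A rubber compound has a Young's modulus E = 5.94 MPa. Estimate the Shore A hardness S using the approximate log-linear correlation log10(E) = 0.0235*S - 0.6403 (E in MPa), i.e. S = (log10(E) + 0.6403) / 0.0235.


log10(E) = 0.0235*S - 0.6403  =>  S = (log10(E) + 0.6403) / 0.0235
log10(5.94) = 0.773786
S = (0.773786 + 0.6403) / 0.0235 = 1.414086 / 0.0235
S = 60.2

Shore A = 60.2


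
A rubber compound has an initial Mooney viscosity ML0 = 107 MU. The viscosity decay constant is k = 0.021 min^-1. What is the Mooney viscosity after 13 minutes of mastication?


ML = ML0 * exp(-k * t)
ML = 107 * exp(-0.021 * 13)
ML = 107 * 0.7611
ML = 81.44 MU

81.44 MU


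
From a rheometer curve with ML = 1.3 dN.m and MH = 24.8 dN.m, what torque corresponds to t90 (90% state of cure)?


M90 = ML + 0.9 * (MH - ML)
M90 = 1.3 + 0.9 * (24.8 - 1.3)
M90 = 1.3 + 0.9 * 23.5
M90 = 22.45 dN.m

22.45 dN.m


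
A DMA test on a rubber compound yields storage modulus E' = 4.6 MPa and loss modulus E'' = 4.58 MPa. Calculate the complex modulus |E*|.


|E*| = sqrt(E'^2 + E''^2)
= sqrt(4.6^2 + 4.58^2)
= sqrt(21.1600 + 20.9764)
= 6.491 MPa

6.491 MPa


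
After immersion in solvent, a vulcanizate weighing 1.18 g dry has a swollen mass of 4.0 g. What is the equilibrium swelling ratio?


Q = W_swollen / W_dry
Q = 4.0 / 1.18
Q = 3.39

Q = 3.39


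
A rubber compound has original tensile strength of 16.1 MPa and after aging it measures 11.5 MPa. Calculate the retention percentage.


Retention = aged / original * 100
= 11.5 / 16.1 * 100
= 71.4%

71.4%


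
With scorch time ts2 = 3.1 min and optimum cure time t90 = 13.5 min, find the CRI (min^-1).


CRI = 100 / (t90 - ts2)
= 100 / (13.5 - 3.1)
= 100 / 10.4
= 9.62 min^-1

9.62 min^-1


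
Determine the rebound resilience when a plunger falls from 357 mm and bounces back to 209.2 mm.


Resilience = h_rebound / h_drop * 100
= 209.2 / 357 * 100
= 58.6%

58.6%


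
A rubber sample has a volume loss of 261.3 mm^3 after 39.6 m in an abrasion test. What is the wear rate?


Rate = volume_loss / distance
= 261.3 / 39.6
= 6.598 mm^3/m

6.598 mm^3/m


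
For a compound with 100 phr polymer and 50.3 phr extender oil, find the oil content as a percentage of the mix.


Oil % = oil / (100 + oil) * 100
= 50.3 / (100 + 50.3) * 100
= 50.3 / 150.3 * 100
= 33.47%

33.47%


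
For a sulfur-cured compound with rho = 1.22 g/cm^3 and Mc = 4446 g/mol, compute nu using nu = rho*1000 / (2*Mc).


nu = rho * 1000 / (2 * Mc)
nu = 1.22 * 1000 / (2 * 4446)
nu = 1220.0 / 8892
nu = 0.1372 mol/L

0.1372 mol/L


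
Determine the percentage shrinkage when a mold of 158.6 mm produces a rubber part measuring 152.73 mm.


Shrinkage = (mold - part) / mold * 100
= (158.6 - 152.73) / 158.6 * 100
= 5.87 / 158.6 * 100
= 3.7%

3.7%


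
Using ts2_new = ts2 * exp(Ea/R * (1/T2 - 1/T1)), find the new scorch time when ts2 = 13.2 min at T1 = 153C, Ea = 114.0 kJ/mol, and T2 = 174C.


Convert temperatures: T1 = 153 + 273.15 = 426.15 K, T2 = 174 + 273.15 = 447.15 K
ts2_new = 13.2 * exp(114000 / 8.314 * (1/447.15 - 1/426.15))
1/T2 - 1/T1 = -1.1021e-04
ts2_new = 2.91 min

2.91 min


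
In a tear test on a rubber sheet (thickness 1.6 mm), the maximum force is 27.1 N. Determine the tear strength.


Tear strength = force / thickness
= 27.1 / 1.6
= 16.94 N/mm

16.94 N/mm


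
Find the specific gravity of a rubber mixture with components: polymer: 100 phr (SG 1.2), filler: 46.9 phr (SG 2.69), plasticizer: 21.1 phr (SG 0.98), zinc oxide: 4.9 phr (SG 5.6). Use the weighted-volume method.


Sum of weights = 172.9
Volume contributions:
  polymer: 100/1.2 = 83.3333
  filler: 46.9/2.69 = 17.4349
  plasticizer: 21.1/0.98 = 21.5306
  zinc oxide: 4.9/5.6 = 0.8750
Sum of volumes = 123.1739
SG = 172.9 / 123.1739 = 1.404

SG = 1.404


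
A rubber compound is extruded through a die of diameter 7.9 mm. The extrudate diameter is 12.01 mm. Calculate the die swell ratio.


Die swell ratio = D_extrudate / D_die
= 12.01 / 7.9
= 1.52

Die swell = 1.52


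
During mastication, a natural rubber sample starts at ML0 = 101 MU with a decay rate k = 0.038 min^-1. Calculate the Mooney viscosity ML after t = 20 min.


ML = ML0 * exp(-k * t)
ML = 101 * exp(-0.038 * 20)
ML = 101 * 0.4677
ML = 47.23 MU

47.23 MU


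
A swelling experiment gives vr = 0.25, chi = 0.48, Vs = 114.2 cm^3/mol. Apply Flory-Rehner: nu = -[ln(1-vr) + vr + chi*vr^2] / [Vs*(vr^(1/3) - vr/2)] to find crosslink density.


ln(1 - vr) = ln(1 - 0.25) = -0.2877
Numerator = -((-0.2877) + 0.25 + 0.48 * 0.25^2) = 0.0077
Denominator = 114.2 * (0.25^(1/3) - 0.25/2) = 57.6665
nu = 0.0077 / 57.6665 = 1.3322e-04 mol/cm^3

1.3322e-04 mol/cm^3


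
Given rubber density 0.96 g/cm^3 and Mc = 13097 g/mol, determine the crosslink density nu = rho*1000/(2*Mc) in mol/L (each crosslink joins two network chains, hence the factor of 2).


nu = rho * 1000 / (2 * Mc)
nu = 0.96 * 1000 / (2 * 13097)
nu = 960.0 / 26194
nu = 0.0366 mol/L

0.0366 mol/L


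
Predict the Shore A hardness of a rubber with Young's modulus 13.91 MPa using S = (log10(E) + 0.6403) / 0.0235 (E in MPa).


log10(E) = 0.0235*S - 0.6403  =>  S = (log10(E) + 0.6403) / 0.0235
log10(13.91) = 1.143327
S = (1.143327 + 0.6403) / 0.0235 = 1.783627 / 0.0235
S = 75.9

Shore A = 75.9


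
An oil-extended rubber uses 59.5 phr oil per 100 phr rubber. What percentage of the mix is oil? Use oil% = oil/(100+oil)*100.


Oil % = oil / (100 + oil) * 100
= 59.5 / (100 + 59.5) * 100
= 59.5 / 159.5 * 100
= 37.3%

37.3%


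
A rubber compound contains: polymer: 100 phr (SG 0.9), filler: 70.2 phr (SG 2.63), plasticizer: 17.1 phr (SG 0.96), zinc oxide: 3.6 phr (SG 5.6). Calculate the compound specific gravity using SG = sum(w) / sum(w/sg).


Sum of weights = 190.9
Volume contributions:
  polymer: 100/0.9 = 111.1111
  filler: 70.2/2.63 = 26.6920
  plasticizer: 17.1/0.96 = 17.8125
  zinc oxide: 3.6/5.6 = 0.6429
Sum of volumes = 156.2585
SG = 190.9 / 156.2585 = 1.222

SG = 1.222


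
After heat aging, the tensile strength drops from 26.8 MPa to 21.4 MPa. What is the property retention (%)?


Retention = aged / original * 100
= 21.4 / 26.8 * 100
= 79.9%

79.9%


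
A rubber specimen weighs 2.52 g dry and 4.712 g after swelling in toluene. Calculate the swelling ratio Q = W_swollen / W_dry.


Q = W_swollen / W_dry
Q = 4.712 / 2.52
Q = 1.87

Q = 1.87


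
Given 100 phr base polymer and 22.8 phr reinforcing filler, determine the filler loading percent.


Filler % = filler / (rubber + filler) * 100
= 22.8 / (100 + 22.8) * 100
= 22.8 / 122.8 * 100
= 18.57%

18.57%


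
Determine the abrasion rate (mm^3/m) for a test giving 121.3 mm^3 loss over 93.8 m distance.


Rate = volume_loss / distance
= 121.3 / 93.8
= 1.293 mm^3/m

1.293 mm^3/m


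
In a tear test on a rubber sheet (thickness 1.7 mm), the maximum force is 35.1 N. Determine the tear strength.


Tear strength = force / thickness
= 35.1 / 1.7
= 20.65 N/mm

20.65 N/mm


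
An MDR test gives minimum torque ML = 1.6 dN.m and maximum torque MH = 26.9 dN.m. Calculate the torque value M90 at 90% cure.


M90 = ML + 0.9 * (MH - ML)
M90 = 1.6 + 0.9 * (26.9 - 1.6)
M90 = 1.6 + 0.9 * 25.3
M90 = 24.37 dN.m

24.37 dN.m


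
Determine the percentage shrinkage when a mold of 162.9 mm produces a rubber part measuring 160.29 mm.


Shrinkage = (mold - part) / mold * 100
= (162.9 - 160.29) / 162.9 * 100
= 2.61 / 162.9 * 100
= 1.6%

1.6%


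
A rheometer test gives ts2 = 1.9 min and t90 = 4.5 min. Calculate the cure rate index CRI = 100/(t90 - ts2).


CRI = 100 / (t90 - ts2)
= 100 / (4.5 - 1.9)
= 100 / 2.6
= 38.46 min^-1

38.46 min^-1


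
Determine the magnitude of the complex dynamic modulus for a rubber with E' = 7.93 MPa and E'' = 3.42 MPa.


|E*| = sqrt(E'^2 + E''^2)
= sqrt(7.93^2 + 3.42^2)
= sqrt(62.8849 + 11.6964)
= 8.636 MPa

8.636 MPa


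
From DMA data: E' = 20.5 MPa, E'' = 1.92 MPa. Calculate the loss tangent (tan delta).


tan delta = E'' / E'
= 1.92 / 20.5
= 0.0937

tan delta = 0.0937


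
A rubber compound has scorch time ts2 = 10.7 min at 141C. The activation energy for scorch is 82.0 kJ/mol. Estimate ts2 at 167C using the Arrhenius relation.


Convert temperatures: T1 = 141 + 273.15 = 414.15 K, T2 = 167 + 273.15 = 440.15 K
ts2_new = 10.7 * exp(82000 / 8.314 * (1/440.15 - 1/414.15))
1/T2 - 1/T1 = -1.4263e-04
ts2_new = 2.62 min

2.62 min


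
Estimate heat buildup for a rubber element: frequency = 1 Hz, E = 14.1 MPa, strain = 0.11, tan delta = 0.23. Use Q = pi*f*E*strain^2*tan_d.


Q = pi * f * E * strain^2 * tan_d
= pi * 1 * 14.1 * 0.11^2 * 0.23
= pi * 1 * 14.1 * 0.0121 * 0.23
= 0.1233

Q = 0.1233


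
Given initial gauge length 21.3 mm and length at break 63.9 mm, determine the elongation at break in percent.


Elongation = (Lf - L0) / L0 * 100
= (63.9 - 21.3) / 21.3 * 100
= 42.6 / 21.3 * 100
= 200.0%

200.0%


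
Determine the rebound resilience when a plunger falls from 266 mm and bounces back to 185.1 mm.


Resilience = h_rebound / h_drop * 100
= 185.1 / 266 * 100
= 69.6%

69.6%


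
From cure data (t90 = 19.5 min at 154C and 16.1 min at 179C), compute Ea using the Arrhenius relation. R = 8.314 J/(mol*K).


T1 = 427.15 K, T2 = 452.15 K
1/T1 - 1/T2 = 1.2944e-04
ln(t1/t2) = ln(19.5/16.1) = 0.1916
Ea = 8.314 * 0.1916 / 1.2944e-04 = 12306.0186 J/mol
Ea = 12.31 kJ/mol

12.31 kJ/mol


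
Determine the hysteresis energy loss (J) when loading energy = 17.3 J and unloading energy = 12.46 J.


Hysteresis loss = loading - unloading
= 17.3 - 12.46
= 4.84 J

4.84 J


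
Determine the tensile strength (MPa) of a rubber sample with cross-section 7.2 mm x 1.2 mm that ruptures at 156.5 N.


Area = width * thickness = 7.2 * 1.2 = 8.64 mm^2
TS = force / area = 156.5 / 8.64 = 18.11 MPa

18.11 MPa


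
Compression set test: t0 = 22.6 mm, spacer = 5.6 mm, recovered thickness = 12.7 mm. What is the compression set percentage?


CS = (t0 - recovered) / (t0 - ts) * 100
= (22.6 - 12.7) / (22.6 - 5.6) * 100
= 9.9 / 17.0 * 100
= 58.2%

58.2%


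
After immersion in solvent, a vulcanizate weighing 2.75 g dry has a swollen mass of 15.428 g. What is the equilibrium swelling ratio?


Q = W_swollen / W_dry
Q = 15.428 / 2.75
Q = 5.61

Q = 5.61


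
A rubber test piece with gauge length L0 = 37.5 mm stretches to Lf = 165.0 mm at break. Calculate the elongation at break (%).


Elongation = (Lf - L0) / L0 * 100
= (165.0 - 37.5) / 37.5 * 100
= 127.5 / 37.5 * 100
= 340.0%

340.0%


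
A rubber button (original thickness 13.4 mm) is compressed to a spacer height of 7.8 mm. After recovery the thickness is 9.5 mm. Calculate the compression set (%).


CS = (t0 - recovered) / (t0 - ts) * 100
= (13.4 - 9.5) / (13.4 - 7.8) * 100
= 3.9 / 5.6 * 100
= 69.6%

69.6%


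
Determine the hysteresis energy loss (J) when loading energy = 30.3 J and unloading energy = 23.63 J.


Hysteresis loss = loading - unloading
= 30.3 - 23.63
= 6.67 J

6.67 J


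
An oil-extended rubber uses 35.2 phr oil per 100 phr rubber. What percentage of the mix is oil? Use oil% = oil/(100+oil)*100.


Oil % = oil / (100 + oil) * 100
= 35.2 / (100 + 35.2) * 100
= 35.2 / 135.2 * 100
= 26.04%

26.04%


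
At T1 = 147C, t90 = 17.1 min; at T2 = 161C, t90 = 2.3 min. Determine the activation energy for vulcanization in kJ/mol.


T1 = 420.15 K, T2 = 434.15 K
1/T1 - 1/T2 = 7.6751e-05
ln(t1/t2) = ln(17.1/2.3) = 2.0062
Ea = 8.314 * 2.0062 / 7.6751e-05 = 217317.0228 J/mol
Ea = 217.32 kJ/mol

217.32 kJ/mol


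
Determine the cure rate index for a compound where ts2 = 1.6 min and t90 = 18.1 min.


CRI = 100 / (t90 - ts2)
= 100 / (18.1 - 1.6)
= 100 / 16.5
= 6.06 min^-1

6.06 min^-1


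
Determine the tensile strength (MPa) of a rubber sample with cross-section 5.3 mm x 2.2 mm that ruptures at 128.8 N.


Area = width * thickness = 5.3 * 2.2 = 11.66 mm^2
TS = force / area = 128.8 / 11.66 = 11.05 MPa

11.05 MPa


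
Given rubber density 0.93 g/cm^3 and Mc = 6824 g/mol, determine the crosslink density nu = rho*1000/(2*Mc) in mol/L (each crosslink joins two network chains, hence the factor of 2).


nu = rho * 1000 / (2 * Mc)
nu = 0.93 * 1000 / (2 * 6824)
nu = 930.0 / 13648
nu = 0.0681 mol/L

0.0681 mol/L


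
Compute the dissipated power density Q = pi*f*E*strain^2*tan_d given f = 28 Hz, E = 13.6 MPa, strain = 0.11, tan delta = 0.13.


Q = pi * f * E * strain^2 * tan_d
= pi * 28 * 13.6 * 0.11^2 * 0.13
= pi * 28 * 13.6 * 0.0121 * 0.13
= 1.8818

Q = 1.8818


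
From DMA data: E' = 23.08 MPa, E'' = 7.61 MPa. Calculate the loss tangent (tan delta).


tan delta = E'' / E'
= 7.61 / 23.08
= 0.3297

tan delta = 0.3297


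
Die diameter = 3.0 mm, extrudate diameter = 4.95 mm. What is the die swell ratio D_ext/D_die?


Die swell ratio = D_extrudate / D_die
= 4.95 / 3.0
= 1.65

Die swell = 1.65


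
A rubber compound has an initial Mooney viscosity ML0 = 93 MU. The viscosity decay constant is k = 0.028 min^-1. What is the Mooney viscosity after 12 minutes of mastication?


ML = ML0 * exp(-k * t)
ML = 93 * exp(-0.028 * 12)
ML = 93 * 0.7146
ML = 66.46 MU

66.46 MU


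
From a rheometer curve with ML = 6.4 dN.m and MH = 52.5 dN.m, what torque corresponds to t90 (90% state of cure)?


M90 = ML + 0.9 * (MH - ML)
M90 = 6.4 + 0.9 * (52.5 - 6.4)
M90 = 6.4 + 0.9 * 46.1
M90 = 47.89 dN.m

47.89 dN.m


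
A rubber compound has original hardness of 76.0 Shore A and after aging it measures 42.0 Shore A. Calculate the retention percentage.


Retention = aged / original * 100
= 42.0 / 76.0 * 100
= 55.3%

55.3%


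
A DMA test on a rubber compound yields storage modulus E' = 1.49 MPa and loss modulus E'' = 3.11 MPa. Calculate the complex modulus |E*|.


|E*| = sqrt(E'^2 + E''^2)
= sqrt(1.49^2 + 3.11^2)
= sqrt(2.2201 + 9.6721)
= 3.449 MPa

3.449 MPa


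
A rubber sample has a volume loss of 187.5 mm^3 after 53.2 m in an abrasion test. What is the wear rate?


Rate = volume_loss / distance
= 187.5 / 53.2
= 3.524 mm^3/m

3.524 mm^3/m


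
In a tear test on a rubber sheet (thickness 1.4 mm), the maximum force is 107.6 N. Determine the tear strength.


Tear strength = force / thickness
= 107.6 / 1.4
= 76.86 N/mm

76.86 N/mm


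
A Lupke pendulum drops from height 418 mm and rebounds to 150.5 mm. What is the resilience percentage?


Resilience = h_rebound / h_drop * 100
= 150.5 / 418 * 100
= 36.0%

36.0%


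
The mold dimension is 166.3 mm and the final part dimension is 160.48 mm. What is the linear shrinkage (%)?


Shrinkage = (mold - part) / mold * 100
= (166.3 - 160.48) / 166.3 * 100
= 5.82 / 166.3 * 100
= 3.5%

3.5%


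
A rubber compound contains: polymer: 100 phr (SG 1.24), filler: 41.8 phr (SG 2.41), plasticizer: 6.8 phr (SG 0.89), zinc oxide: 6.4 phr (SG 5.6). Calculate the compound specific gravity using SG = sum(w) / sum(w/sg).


Sum of weights = 155.0
Volume contributions:
  polymer: 100/1.24 = 80.6452
  filler: 41.8/2.41 = 17.3444
  plasticizer: 6.8/0.89 = 7.6404
  zinc oxide: 6.4/5.6 = 1.1429
Sum of volumes = 106.7729
SG = 155.0 / 106.7729 = 1.452

SG = 1.452


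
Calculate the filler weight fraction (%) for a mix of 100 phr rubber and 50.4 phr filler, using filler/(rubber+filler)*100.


Filler % = filler / (rubber + filler) * 100
= 50.4 / (100 + 50.4) * 100
= 50.4 / 150.4 * 100
= 33.51%

33.51%


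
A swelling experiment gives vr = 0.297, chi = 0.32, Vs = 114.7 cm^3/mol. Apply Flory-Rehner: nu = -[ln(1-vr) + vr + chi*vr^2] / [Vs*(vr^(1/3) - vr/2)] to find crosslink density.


ln(1 - vr) = ln(1 - 0.297) = -0.3524
Numerator = -((-0.3524) + 0.297 + 0.32 * 0.297^2) = 0.0272
Denominator = 114.7 * (0.297^(1/3) - 0.297/2) = 59.4942
nu = 0.0272 / 59.4942 = 4.5671e-04 mol/cm^3

4.5671e-04 mol/cm^3


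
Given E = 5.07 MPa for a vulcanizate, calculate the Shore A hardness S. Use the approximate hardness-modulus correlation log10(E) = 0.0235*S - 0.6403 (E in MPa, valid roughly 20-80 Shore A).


log10(E) = 0.0235*S - 0.6403  =>  S = (log10(E) + 0.6403) / 0.0235
log10(5.07) = 0.705008
S = (0.705008 + 0.6403) / 0.0235 = 1.345308 / 0.0235
S = 57.2

Shore A = 57.2


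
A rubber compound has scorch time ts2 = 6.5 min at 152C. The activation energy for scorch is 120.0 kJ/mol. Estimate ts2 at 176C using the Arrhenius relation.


Convert temperatures: T1 = 152 + 273.15 = 425.15 K, T2 = 176 + 273.15 = 449.15 K
ts2_new = 6.5 * exp(120000 / 8.314 * (1/449.15 - 1/425.15))
1/T2 - 1/T1 = -1.2568e-04
ts2_new = 1.06 min

1.06 min


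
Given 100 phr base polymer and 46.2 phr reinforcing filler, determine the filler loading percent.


Filler % = filler / (rubber + filler) * 100
= 46.2 / (100 + 46.2) * 100
= 46.2 / 146.2 * 100
= 31.6%

31.6%


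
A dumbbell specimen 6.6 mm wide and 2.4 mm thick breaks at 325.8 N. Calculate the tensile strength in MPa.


Area = width * thickness = 6.6 * 2.4 = 15.84 mm^2
TS = force / area = 325.8 / 15.84 = 20.57 MPa

20.57 MPa


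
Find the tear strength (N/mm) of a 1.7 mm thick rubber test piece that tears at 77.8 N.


Tear strength = force / thickness
= 77.8 / 1.7
= 45.76 N/mm

45.76 N/mm


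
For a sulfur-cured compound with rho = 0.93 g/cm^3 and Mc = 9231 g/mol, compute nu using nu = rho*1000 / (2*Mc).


nu = rho * 1000 / (2 * Mc)
nu = 0.93 * 1000 / (2 * 9231)
nu = 930.0 / 18462
nu = 0.0504 mol/L

0.0504 mol/L


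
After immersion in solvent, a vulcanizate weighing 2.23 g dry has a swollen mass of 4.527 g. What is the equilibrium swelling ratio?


Q = W_swollen / W_dry
Q = 4.527 / 2.23
Q = 2.03

Q = 2.03


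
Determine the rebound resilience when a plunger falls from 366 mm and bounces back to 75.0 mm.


Resilience = h_rebound / h_drop * 100
= 75.0 / 366 * 100
= 20.5%

20.5%


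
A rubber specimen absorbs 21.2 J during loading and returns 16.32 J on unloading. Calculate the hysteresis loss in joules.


Hysteresis loss = loading - unloading
= 21.2 - 16.32
= 4.88 J

4.88 J


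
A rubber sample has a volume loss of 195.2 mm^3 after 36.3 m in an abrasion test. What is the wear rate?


Rate = volume_loss / distance
= 195.2 / 36.3
= 5.377 mm^3/m

5.377 mm^3/m


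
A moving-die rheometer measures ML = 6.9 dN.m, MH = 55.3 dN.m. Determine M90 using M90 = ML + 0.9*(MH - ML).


M90 = ML + 0.9 * (MH - ML)
M90 = 6.9 + 0.9 * (55.3 - 6.9)
M90 = 6.9 + 0.9 * 48.4
M90 = 50.46 dN.m

50.46 dN.m


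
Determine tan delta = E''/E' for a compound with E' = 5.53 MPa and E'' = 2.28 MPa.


tan delta = E'' / E'
= 2.28 / 5.53
= 0.4123

tan delta = 0.4123


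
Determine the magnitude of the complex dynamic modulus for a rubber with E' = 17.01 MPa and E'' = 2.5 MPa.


|E*| = sqrt(E'^2 + E''^2)
= sqrt(17.01^2 + 2.5^2)
= sqrt(289.3401 + 6.2500)
= 17.193 MPa

17.193 MPa


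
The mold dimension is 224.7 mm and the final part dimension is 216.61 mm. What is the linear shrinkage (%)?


Shrinkage = (mold - part) / mold * 100
= (224.7 - 216.61) / 224.7 * 100
= 8.09 / 224.7 * 100
= 3.6%

3.6%


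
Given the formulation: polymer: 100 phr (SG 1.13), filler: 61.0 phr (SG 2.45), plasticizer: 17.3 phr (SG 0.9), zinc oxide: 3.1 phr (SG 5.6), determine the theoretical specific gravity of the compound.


Sum of weights = 181.4
Volume contributions:
  polymer: 100/1.13 = 88.4956
  filler: 61.0/2.45 = 24.8980
  plasticizer: 17.3/0.9 = 19.2222
  zinc oxide: 3.1/5.6 = 0.5536
Sum of volumes = 133.1693
SG = 181.4 / 133.1693 = 1.362

SG = 1.362


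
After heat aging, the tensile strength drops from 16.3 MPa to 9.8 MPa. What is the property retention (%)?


Retention = aged / original * 100
= 9.8 / 16.3 * 100
= 60.1%

60.1%


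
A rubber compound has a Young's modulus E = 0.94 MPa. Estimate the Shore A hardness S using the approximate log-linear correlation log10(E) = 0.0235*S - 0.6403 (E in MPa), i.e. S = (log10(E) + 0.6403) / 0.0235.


log10(E) = 0.0235*S - 0.6403  =>  S = (log10(E) + 0.6403) / 0.0235
log10(0.94) = -0.026872
S = (-0.026872 + 0.6403) / 0.0235 = 0.613428 / 0.0235
S = 26.1

Shore A = 26.1


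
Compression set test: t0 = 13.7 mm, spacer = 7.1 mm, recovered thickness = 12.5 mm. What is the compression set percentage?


CS = (t0 - recovered) / (t0 - ts) * 100
= (13.7 - 12.5) / (13.7 - 7.1) * 100
= 1.2 / 6.6 * 100
= 18.2%

18.2%


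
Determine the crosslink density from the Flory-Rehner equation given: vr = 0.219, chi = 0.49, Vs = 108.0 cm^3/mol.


ln(1 - vr) = ln(1 - 0.219) = -0.2472
Numerator = -((-0.2472) + 0.219 + 0.49 * 0.219^2) = 0.0047
Denominator = 108.0 * (0.219^(1/3) - 0.219/2) = 53.2726
nu = 0.0047 / 53.2726 = 8.7836e-05 mol/cm^3

8.7836e-05 mol/cm^3


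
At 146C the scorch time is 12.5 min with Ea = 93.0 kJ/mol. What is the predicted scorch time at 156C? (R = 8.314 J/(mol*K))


Convert temperatures: T1 = 146 + 273.15 = 419.15 K, T2 = 156 + 273.15 = 429.15 K
ts2_new = 12.5 * exp(93000 / 8.314 * (1/429.15 - 1/419.15))
1/T2 - 1/T1 = -5.5593e-05
ts2_new = 6.71 min

6.71 min


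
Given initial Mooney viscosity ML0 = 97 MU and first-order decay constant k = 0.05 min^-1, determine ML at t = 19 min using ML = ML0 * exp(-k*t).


ML = ML0 * exp(-k * t)
ML = 97 * exp(-0.05 * 19)
ML = 97 * 0.3867
ML = 37.51 MU

37.51 MU


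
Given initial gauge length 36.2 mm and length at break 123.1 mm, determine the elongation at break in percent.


Elongation = (Lf - L0) / L0 * 100
= (123.1 - 36.2) / 36.2 * 100
= 86.9 / 36.2 * 100
= 240.1%

240.1%


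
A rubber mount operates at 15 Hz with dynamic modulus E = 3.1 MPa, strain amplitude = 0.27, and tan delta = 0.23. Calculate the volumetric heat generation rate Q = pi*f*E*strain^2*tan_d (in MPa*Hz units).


Q = pi * f * E * strain^2 * tan_d
= pi * 15 * 3.1 * 0.27^2 * 0.23
= pi * 15 * 3.1 * 0.0729 * 0.23
= 2.4494

Q = 2.4494


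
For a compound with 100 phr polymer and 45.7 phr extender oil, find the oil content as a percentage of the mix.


Oil % = oil / (100 + oil) * 100
= 45.7 / (100 + 45.7) * 100
= 45.7 / 145.7 * 100
= 31.37%

31.37%


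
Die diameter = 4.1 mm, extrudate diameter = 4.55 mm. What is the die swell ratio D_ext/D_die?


Die swell ratio = D_extrudate / D_die
= 4.55 / 4.1
= 1.11

Die swell = 1.11


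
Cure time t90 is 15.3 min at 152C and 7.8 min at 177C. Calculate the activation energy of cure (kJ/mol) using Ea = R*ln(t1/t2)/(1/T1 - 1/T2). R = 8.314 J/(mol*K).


T1 = 425.15 K, T2 = 450.15 K
1/T1 - 1/T2 = 1.3063e-04
ln(t1/t2) = ln(15.3/7.8) = 0.6737
Ea = 8.314 * 0.6737 / 1.3063e-04 = 42879.9976 J/mol
Ea = 42.88 kJ/mol

42.88 kJ/mol


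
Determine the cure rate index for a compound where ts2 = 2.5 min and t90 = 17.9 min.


CRI = 100 / (t90 - ts2)
= 100 / (17.9 - 2.5)
= 100 / 15.4
= 6.49 min^-1

6.49 min^-1


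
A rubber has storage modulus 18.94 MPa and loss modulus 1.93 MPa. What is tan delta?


tan delta = E'' / E'
= 1.93 / 18.94
= 0.1019

tan delta = 0.1019


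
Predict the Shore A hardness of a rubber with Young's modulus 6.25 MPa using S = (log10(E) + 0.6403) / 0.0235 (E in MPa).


log10(E) = 0.0235*S - 0.6403  =>  S = (log10(E) + 0.6403) / 0.0235
log10(6.25) = 0.795880
S = (0.795880 + 0.6403) / 0.0235 = 1.436180 / 0.0235
S = 61.1

Shore A = 61.1


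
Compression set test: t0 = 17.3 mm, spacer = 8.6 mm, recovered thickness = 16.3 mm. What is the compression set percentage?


CS = (t0 - recovered) / (t0 - ts) * 100
= (17.3 - 16.3) / (17.3 - 8.6) * 100
= 1.0 / 8.7 * 100
= 11.5%

11.5%


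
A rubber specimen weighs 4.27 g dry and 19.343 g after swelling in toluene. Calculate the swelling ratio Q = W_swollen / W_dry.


Q = W_swollen / W_dry
Q = 19.343 / 4.27
Q = 4.53

Q = 4.53


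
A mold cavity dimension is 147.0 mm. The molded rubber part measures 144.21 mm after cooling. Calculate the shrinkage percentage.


Shrinkage = (mold - part) / mold * 100
= (147.0 - 144.21) / 147.0 * 100
= 2.79 / 147.0 * 100
= 1.9%

1.9%


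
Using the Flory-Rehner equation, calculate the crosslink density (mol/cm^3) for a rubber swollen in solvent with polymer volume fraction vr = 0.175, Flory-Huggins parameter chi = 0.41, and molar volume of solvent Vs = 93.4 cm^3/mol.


ln(1 - vr) = ln(1 - 0.175) = -0.1924
Numerator = -((-0.1924) + 0.175 + 0.41 * 0.175^2) = 0.0048
Denominator = 93.4 * (0.175^(1/3) - 0.175/2) = 44.0703
nu = 0.0048 / 44.0703 = 1.0927e-04 mol/cm^3

1.0927e-04 mol/cm^3


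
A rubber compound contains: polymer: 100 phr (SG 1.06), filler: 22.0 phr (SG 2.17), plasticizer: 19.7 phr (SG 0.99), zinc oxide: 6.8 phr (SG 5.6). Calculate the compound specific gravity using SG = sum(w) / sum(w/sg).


Sum of weights = 148.5
Volume contributions:
  polymer: 100/1.06 = 94.3396
  filler: 22.0/2.17 = 10.1382
  plasticizer: 19.7/0.99 = 19.8990
  zinc oxide: 6.8/5.6 = 1.2143
Sum of volumes = 125.5911
SG = 148.5 / 125.5911 = 1.182

SG = 1.182


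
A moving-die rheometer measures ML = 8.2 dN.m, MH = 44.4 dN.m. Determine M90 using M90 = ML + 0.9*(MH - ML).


M90 = ML + 0.9 * (MH - ML)
M90 = 8.2 + 0.9 * (44.4 - 8.2)
M90 = 8.2 + 0.9 * 36.2
M90 = 40.78 dN.m

40.78 dN.m


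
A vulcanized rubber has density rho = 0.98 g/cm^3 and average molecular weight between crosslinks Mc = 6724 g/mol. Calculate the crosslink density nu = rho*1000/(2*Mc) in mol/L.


nu = rho * 1000 / (2 * Mc)
nu = 0.98 * 1000 / (2 * 6724)
nu = 980.0 / 13448
nu = 0.0729 mol/L

0.0729 mol/L


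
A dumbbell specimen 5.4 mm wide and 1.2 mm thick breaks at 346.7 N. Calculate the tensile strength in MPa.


Area = width * thickness = 5.4 * 1.2 = 6.48 mm^2
TS = force / area = 346.7 / 6.48 = 53.5 MPa

53.5 MPa


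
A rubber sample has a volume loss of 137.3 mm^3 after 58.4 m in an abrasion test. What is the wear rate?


Rate = volume_loss / distance
= 137.3 / 58.4
= 2.351 mm^3/m

2.351 mm^3/m


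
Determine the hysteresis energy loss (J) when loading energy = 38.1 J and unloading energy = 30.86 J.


Hysteresis loss = loading - unloading
= 38.1 - 30.86
= 7.24 J

7.24 J


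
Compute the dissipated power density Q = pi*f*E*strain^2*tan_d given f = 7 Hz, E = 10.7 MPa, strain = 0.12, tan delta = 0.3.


Q = pi * f * E * strain^2 * tan_d
= pi * 7 * 10.7 * 0.12^2 * 0.3
= pi * 7 * 10.7 * 0.0144 * 0.3
= 1.0165

Q = 1.0165


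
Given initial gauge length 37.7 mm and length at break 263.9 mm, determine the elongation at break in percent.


Elongation = (Lf - L0) / L0 * 100
= (263.9 - 37.7) / 37.7 * 100
= 226.2 / 37.7 * 100
= 600.0%

600.0%


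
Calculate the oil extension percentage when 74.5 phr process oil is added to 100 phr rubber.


Oil % = oil / (100 + oil) * 100
= 74.5 / (100 + 74.5) * 100
= 74.5 / 174.5 * 100
= 42.69%

42.69%


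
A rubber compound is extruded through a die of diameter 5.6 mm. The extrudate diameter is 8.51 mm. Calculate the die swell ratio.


Die swell ratio = D_extrudate / D_die
= 8.51 / 5.6
= 1.52

Die swell = 1.52


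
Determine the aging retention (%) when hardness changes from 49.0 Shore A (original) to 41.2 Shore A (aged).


Retention = aged / original * 100
= 41.2 / 49.0 * 100
= 84.1%

84.1%


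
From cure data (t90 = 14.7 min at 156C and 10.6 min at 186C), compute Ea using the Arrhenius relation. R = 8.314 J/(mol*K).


T1 = 429.15 K, T2 = 459.15 K
1/T1 - 1/T2 = 1.5225e-04
ln(t1/t2) = ln(14.7/10.6) = 0.3270
Ea = 8.314 * 0.3270 / 1.5225e-04 = 17856.3044 J/mol
Ea = 17.86 kJ/mol

17.86 kJ/mol


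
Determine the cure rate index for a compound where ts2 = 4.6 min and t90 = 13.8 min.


CRI = 100 / (t90 - ts2)
= 100 / (13.8 - 4.6)
= 100 / 9.2
= 10.87 min^-1

10.87 min^-1


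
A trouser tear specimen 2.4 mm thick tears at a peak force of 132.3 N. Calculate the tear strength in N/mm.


Tear strength = force / thickness
= 132.3 / 2.4
= 55.13 N/mm

55.13 N/mm


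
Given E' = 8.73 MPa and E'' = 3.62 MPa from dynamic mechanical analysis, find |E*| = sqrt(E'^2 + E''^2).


|E*| = sqrt(E'^2 + E''^2)
= sqrt(8.73^2 + 3.62^2)
= sqrt(76.2129 + 13.1044)
= 9.451 MPa

9.451 MPa


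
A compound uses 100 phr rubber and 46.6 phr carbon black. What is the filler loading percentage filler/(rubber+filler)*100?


Filler % = filler / (rubber + filler) * 100
= 46.6 / (100 + 46.6) * 100
= 46.6 / 146.6 * 100
= 31.79%

31.79%


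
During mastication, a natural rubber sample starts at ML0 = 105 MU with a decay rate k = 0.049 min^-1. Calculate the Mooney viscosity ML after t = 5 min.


ML = ML0 * exp(-k * t)
ML = 105 * exp(-0.049 * 5)
ML = 105 * 0.7827
ML = 82.18 MU

82.18 MU


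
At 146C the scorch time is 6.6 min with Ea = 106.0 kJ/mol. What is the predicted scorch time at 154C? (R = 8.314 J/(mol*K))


Convert temperatures: T1 = 146 + 273.15 = 419.15 K, T2 = 154 + 273.15 = 427.15 K
ts2_new = 6.6 * exp(106000 / 8.314 * (1/427.15 - 1/419.15))
1/T2 - 1/T1 = -4.4683e-05
ts2_new = 3.73 min

3.73 min


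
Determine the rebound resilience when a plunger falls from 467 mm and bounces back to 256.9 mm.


Resilience = h_rebound / h_drop * 100
= 256.9 / 467 * 100
= 55.0%

55.0%


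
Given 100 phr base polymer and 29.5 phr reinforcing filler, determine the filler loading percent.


Filler % = filler / (rubber + filler) * 100
= 29.5 / (100 + 29.5) * 100
= 29.5 / 129.5 * 100
= 22.78%

22.78%


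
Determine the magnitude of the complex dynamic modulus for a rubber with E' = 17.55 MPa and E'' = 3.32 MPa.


|E*| = sqrt(E'^2 + E''^2)
= sqrt(17.55^2 + 3.32^2)
= sqrt(308.0025 + 11.0224)
= 17.861 MPa

17.861 MPa


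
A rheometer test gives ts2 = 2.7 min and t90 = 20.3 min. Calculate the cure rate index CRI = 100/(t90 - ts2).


CRI = 100 / (t90 - ts2)
= 100 / (20.3 - 2.7)
= 100 / 17.6
= 5.68 min^-1

5.68 min^-1


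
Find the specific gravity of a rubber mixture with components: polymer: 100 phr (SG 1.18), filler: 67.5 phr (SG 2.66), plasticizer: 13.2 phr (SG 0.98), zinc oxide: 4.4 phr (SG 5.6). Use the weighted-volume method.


Sum of weights = 185.1
Volume contributions:
  polymer: 100/1.18 = 84.7458
  filler: 67.5/2.66 = 25.3759
  plasticizer: 13.2/0.98 = 13.4694
  zinc oxide: 4.4/5.6 = 0.7857
Sum of volumes = 124.3768
SG = 185.1 / 124.3768 = 1.488

SG = 1.488


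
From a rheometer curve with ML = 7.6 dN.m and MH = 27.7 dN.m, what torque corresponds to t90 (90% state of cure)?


M90 = ML + 0.9 * (MH - ML)
M90 = 7.6 + 0.9 * (27.7 - 7.6)
M90 = 7.6 + 0.9 * 20.1
M90 = 25.69 dN.m

25.69 dN.m


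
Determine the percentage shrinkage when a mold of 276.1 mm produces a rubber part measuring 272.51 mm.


Shrinkage = (mold - part) / mold * 100
= (276.1 - 272.51) / 276.1 * 100
= 3.59 / 276.1 * 100
= 1.3%

1.3%


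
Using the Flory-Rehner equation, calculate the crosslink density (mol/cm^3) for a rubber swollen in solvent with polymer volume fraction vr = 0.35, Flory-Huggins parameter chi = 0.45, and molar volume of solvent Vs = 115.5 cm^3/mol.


ln(1 - vr) = ln(1 - 0.35) = -0.4308
Numerator = -((-0.4308) + 0.35 + 0.45 * 0.35^2) = 0.0257
Denominator = 115.5 * (0.35^(1/3) - 0.35/2) = 61.1838
nu = 0.0257 / 61.1838 = 4.1936e-04 mol/cm^3

4.1936e-04 mol/cm^3


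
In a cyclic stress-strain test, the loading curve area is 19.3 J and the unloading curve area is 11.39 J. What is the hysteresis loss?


Hysteresis loss = loading - unloading
= 19.3 - 11.39
= 7.91 J

7.91 J


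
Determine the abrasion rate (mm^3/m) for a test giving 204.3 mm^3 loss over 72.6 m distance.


Rate = volume_loss / distance
= 204.3 / 72.6
= 2.814 mm^3/m

2.814 mm^3/m


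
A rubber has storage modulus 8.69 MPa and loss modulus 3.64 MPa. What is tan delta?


tan delta = E'' / E'
= 3.64 / 8.69
= 0.4189

tan delta = 0.4189


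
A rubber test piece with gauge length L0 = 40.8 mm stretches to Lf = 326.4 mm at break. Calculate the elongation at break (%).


Elongation = (Lf - L0) / L0 * 100
= (326.4 - 40.8) / 40.8 * 100
= 285.6 / 40.8 * 100
= 700.0%

700.0%


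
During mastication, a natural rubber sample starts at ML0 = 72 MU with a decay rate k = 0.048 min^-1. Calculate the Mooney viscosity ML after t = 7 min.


ML = ML0 * exp(-k * t)
ML = 72 * exp(-0.048 * 7)
ML = 72 * 0.7146
ML = 51.45 MU

51.45 MU


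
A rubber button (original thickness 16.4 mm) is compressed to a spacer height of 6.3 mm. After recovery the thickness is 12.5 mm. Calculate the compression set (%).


CS = (t0 - recovered) / (t0 - ts) * 100
= (16.4 - 12.5) / (16.4 - 6.3) * 100
= 3.9 / 10.1 * 100
= 38.6%

38.6%


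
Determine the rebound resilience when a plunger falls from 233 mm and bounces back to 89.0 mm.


Resilience = h_rebound / h_drop * 100
= 89.0 / 233 * 100
= 38.2%

38.2%
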